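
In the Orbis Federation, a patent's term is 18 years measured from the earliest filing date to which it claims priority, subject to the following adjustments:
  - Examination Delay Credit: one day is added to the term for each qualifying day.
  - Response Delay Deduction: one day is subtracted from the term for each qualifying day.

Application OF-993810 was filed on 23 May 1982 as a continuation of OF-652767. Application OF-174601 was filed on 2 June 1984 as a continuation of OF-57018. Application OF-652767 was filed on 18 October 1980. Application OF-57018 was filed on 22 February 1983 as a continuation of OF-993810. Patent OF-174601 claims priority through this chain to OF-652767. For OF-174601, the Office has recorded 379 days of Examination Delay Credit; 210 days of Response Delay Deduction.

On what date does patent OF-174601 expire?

Earliest priority filing: 18 October 1980.
Base term: 18 October 1980 + 18 years → 18 October 1998.
Examination Delay Credit: +379 days → 1 November 1999.
Response Delay Deduction: −210 days → 5 April 1999.

April 5, 1999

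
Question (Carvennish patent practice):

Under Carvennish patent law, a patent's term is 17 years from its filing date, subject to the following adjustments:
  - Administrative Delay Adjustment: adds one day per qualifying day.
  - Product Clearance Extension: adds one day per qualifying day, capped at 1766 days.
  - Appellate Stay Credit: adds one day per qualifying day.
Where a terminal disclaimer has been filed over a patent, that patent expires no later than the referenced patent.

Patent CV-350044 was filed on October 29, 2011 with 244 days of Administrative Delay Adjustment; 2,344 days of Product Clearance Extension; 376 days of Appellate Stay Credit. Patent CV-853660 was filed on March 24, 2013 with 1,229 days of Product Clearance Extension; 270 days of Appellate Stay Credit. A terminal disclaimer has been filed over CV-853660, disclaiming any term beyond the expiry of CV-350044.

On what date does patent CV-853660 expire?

Natural term of CV-853660:
  Base: filing + 17 years → 24 March 2030.
  Product Clearance Extension: 1229 days (within the 1766-day cap) → +1229 days → 4 August 2033.
  Appellate Stay Credit: +270 days → 1 May 2034.
Expiry of referenced patent CV-350044:
  Base: filing + 17 years → 29 October 2028.
  Administrative Delay Adjustment: +244 days → 30 June 2029.
  Product Clearance Extension: 2344 days claimed exceeds the 1766-day cap, so +1766 days → 1 May 2034.
  Appellate Stay Credit: +376 days → 12 May 2035.
Terminal disclaimer: CV-853660 expires on the earlier of 1 May 2034 and 12 May 2035.

May 1, 2034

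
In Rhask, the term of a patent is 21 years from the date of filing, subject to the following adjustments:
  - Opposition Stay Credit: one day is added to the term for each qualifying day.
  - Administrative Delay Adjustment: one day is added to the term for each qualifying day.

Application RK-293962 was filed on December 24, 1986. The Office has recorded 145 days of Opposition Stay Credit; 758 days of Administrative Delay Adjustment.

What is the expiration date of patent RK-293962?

June 14, 2010

Base term: filing date + 21 years → 24 December 2007.
Opposition Stay Credit: +145 days → 17 May 2008.
Administrative Delay Adjustment: +758 days → 14 June 2010.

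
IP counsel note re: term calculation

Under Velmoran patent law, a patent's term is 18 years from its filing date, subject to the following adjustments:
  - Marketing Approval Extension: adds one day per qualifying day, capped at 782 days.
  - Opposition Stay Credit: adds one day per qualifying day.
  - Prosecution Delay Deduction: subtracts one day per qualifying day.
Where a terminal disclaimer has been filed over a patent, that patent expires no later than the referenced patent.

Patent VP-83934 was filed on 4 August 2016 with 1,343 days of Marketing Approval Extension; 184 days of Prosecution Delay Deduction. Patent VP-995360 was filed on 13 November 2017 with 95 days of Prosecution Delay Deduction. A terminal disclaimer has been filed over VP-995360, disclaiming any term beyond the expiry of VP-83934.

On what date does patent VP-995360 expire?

August 10, 2035

Natural term of VP-995360:
  Base: filing + 18 years → 13 November 2035.
  Prosecution Delay Deduction: −95 days → 10 August 2035.
Expiry of referenced patent VP-83934:
  Base: filing + 18 years → 4 August 2034.
  Marketing Approval Extension: 1343 days claimed exceeds the 782-day cap, so +782 days → 24 September 2036.
  Prosecution Delay Deduction: −184 days → 24 March 2036.
Terminal disclaimer: VP-995360 expires on the earlier of 10 August 2035 and 24 March 2036.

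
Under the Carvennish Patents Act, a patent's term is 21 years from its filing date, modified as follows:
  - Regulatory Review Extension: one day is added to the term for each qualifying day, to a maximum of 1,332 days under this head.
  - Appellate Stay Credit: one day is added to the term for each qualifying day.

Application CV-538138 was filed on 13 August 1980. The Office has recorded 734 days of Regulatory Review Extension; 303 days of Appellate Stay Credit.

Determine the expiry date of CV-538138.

Base term: filing date + 21 years → 13 August 2001.
Regulatory Review Extension: 734 days (within the 1332-day cap) → +734 days → 17 August 2003.
Appellate Stay Credit: +303 days → 15 June 2004.

June 15, 2004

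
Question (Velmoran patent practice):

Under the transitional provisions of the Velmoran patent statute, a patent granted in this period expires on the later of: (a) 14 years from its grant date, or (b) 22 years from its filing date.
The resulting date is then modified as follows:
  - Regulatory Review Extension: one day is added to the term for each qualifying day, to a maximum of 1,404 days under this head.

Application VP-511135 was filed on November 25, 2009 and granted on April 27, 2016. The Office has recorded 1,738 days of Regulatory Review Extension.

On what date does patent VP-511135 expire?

(a) grant + 14 years → 27 April 2030.
(b) filing + 22 years → 25 November 2031.
Later of the two: 25 November 2031.
Regulatory Review Extension: 1738 days claimed exceeds the 1404-day cap, so +1404 days → 29 September 2035.

2035-09-29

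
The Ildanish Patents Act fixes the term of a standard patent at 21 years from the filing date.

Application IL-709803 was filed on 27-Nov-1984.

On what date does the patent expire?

Filing date + 21 years → 27 November 2005.

2005-11-27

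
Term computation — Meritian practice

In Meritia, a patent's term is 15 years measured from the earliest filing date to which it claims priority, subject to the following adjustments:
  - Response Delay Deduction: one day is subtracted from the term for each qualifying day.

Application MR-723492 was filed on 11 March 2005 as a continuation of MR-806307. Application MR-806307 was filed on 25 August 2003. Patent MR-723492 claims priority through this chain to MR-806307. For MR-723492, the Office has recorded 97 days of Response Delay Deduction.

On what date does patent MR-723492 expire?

Earliest priority filing: 25 August 2003.
Base term: 25 August 2003 + 15 years → 25 August 2018.
Response Delay Deduction: −97 days → 20 May 2018.

2018-05-20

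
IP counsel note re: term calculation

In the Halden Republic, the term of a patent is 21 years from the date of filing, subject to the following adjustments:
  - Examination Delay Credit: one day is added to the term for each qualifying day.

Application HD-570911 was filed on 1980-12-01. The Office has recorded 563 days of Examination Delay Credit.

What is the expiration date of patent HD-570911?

Base term: filing date + 21 years → 1 December 2001.
Examination Delay Credit: +563 days → 17 June 2003.

June 17, 2003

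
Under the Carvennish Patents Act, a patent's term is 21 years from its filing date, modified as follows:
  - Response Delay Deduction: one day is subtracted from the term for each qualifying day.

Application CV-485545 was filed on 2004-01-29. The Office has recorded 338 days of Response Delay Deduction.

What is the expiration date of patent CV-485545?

February 26, 2024

Base term: filing date + 21 years → 29 January 2025.
Response Delay Deduction: −338 days → 26 February 2024.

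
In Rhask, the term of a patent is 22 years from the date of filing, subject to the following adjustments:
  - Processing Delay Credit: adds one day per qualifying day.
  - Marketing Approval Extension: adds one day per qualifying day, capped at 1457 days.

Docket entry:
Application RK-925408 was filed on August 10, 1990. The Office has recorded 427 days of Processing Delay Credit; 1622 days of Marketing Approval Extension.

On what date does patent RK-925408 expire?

October 7, 2017

Base term: filing date + 22 years → 10 August 2012.
Processing Delay Credit: +427 days → 11 October 2013.
Marketing Approval Extension: 1622 days claimed exceeds the 1457-day cap, so +1457 days → 7 October 2017.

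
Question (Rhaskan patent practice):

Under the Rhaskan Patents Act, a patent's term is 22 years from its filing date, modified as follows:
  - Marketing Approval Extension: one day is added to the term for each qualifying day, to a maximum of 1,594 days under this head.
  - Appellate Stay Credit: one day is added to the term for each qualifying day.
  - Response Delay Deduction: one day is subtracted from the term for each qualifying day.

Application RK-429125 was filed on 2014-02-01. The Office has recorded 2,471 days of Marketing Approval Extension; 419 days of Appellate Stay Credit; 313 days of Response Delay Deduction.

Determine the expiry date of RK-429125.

Base term: filing date + 22 years → 1 February 2036.
Marketing Approval Extension: 2471 days claimed exceeds the 1594-day cap, so +1594 days → 13 June 2040.
Appellate Stay Credit: +419 days → 6 August 2041.
Response Delay Deduction: −313 days → 27 September 2040.

September 27, 2040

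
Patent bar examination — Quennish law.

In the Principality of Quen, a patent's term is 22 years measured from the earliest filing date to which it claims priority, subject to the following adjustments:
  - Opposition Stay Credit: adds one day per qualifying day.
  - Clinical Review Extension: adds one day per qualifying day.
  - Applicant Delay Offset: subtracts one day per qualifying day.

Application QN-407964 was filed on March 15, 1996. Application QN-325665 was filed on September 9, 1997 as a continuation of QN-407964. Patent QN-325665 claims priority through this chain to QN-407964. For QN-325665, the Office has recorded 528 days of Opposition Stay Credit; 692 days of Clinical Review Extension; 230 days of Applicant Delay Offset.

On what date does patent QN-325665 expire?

Earliest priority filing: 15 March 1996.
Base term: 15 March 1996 + 22 years → 15 March 2018.
Opposition Stay Credit: +528 days → 25 August 2019.
Clinical Review Extension: +692 days → 17 July 2021.
Applicant Delay Offset: −230 days → 29 November 2020.

2020-11-29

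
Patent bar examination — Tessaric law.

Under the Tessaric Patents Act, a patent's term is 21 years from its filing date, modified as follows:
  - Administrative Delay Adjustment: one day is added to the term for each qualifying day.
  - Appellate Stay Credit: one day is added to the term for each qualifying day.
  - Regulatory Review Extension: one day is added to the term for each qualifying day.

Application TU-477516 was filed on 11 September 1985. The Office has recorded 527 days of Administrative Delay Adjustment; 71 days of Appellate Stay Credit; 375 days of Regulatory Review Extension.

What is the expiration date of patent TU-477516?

Base term: filing date + 21 years → 11 September 2006.
Administrative Delay Adjustment: +527 days → 20 February 2008.
Appellate Stay Credit: +71 days → 1 May 2008.
Regulatory Review Extension: +375 days → 11 May 2009.

2009-05-11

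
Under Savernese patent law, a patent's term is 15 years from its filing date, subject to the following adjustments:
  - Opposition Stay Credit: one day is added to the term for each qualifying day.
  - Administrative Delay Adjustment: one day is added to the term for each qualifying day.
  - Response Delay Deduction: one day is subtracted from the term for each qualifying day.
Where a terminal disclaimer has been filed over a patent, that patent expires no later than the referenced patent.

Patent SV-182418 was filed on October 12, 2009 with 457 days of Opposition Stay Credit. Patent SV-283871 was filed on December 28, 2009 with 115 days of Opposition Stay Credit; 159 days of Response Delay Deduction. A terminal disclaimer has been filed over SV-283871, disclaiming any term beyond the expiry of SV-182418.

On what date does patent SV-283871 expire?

Natural term of SV-283871:
  Base: filing + 15 years → 28 December 2024.
  Opposition Stay Credit: +115 days → 22 April 2025.
  Response Delay Deduction: −159 days → 14 November 2024.
Expiry of referenced patent SV-182418:
  Base: filing + 15 years → 12 October 2024.
  Opposition Stay Credit: +457 days → 12 January 2026.
Terminal disclaimer: SV-283871 expires on the earlier of 14 November 2024 and 12 January 2026.

2024-11-14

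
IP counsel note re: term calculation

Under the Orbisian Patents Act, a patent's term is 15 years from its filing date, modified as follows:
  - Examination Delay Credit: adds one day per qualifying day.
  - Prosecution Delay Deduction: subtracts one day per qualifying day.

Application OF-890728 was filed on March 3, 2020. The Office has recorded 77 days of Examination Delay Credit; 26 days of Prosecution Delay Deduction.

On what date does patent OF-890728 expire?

Base term: filing date + 15 years → 3 March 2035.
Examination Delay Credit: +77 days → 19 May 2035.
Prosecution Delay Deduction: −26 days → 23 April 2035.

2035-04-23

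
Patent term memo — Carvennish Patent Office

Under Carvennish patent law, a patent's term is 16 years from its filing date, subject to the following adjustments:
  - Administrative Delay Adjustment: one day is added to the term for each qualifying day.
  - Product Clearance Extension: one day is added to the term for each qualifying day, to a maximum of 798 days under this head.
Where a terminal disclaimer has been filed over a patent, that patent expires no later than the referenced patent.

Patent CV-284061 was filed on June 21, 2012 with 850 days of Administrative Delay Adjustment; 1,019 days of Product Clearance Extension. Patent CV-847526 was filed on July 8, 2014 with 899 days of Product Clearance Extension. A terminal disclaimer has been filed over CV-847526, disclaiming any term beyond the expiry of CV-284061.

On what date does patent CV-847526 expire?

Natural term of CV-847526:
  Base: filing + 16 years → 8 July 2030.
  Product Clearance Extension: 899 days claimed exceeds the 798-day cap, so +798 days → 13 September 2032.
Expiry of referenced patent CV-284061:
  Base: filing + 16 years → 21 June 2028.
  Administrative Delay Adjustment: +850 days → 19 October 2030.
  Product Clearance Extension: 1019 days claimed exceeds the 798-day cap, so +798 days → 25 December 2032.
Terminal disclaimer: CV-847526 expires on the earlier of 13 September 2032 and 25 December 2032.

September 13, 2032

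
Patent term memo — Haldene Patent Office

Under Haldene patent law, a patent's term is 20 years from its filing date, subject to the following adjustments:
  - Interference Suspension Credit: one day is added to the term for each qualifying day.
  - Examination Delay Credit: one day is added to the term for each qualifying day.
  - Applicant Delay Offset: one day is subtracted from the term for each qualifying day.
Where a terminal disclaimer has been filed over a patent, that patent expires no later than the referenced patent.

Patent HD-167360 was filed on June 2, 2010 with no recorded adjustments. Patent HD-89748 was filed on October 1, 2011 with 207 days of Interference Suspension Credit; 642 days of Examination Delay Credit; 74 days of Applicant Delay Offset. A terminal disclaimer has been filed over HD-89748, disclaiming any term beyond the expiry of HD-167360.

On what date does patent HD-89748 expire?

Natural term of HD-89748:
  Base: filing + 20 years → 1 October 2031.
  Interference Suspension Credit: +207 days → 25 April 2032.
  Examination Delay Credit: +642 days → 27 January 2034.
  Applicant Delay Offset: −74 days → 14 November 2033.
Expiry of referenced patent HD-167360:
  Base: filing + 20 years → 2 June 2030.
Terminal disclaimer: HD-89748 expires on the earlier of 14 November 2033 and 2 June 2030.

2030-06-02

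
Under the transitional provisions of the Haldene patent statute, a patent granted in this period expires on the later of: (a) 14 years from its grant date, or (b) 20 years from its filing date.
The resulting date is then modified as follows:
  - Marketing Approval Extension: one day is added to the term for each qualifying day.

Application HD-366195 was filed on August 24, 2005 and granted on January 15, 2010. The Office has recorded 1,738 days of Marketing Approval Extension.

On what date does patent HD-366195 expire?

(a) grant + 14 years → 15 January 2024.
(b) filing + 20 years → 24 August 2025.
Later of the two: 24 August 2025.
Marketing Approval Extension: +1738 days → 28 May 2030.

May 28, 2030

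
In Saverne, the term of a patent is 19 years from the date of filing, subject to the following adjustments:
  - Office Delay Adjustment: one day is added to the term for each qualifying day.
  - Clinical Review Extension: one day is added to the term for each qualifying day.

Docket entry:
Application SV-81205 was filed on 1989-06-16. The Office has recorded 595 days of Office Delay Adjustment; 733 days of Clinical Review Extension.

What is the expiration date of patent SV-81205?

2012-02-04

Base term: filing date + 19 years → 16 June 2008.
Office Delay Adjustment: +595 days → 1 February 2010.
Clinical Review Extension: +733 days → 4 February 2012.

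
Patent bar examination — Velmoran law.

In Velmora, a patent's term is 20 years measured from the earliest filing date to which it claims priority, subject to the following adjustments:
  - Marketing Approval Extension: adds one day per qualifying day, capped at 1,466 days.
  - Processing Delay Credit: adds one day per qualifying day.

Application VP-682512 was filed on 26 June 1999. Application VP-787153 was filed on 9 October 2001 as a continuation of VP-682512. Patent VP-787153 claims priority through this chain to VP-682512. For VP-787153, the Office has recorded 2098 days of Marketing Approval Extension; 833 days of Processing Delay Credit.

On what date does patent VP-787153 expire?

2025-10-11

Earliest priority filing: 26 June 1999.
Base term: 26 June 1999 + 20 years → 26 June 2019.
Marketing Approval Extension: 2098 days claimed exceeds the 1466-day cap, so +1466 days → 1 July 2023.
Processing Delay Credit: +833 days → 11 October 2025.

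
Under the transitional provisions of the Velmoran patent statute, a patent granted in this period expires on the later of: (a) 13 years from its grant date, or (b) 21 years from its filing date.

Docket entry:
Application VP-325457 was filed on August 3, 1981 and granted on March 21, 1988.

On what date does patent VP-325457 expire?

August 3, 2002

(a) grant + 13 years → 21 March 2001.
(b) filing + 21 years → 3 August 2002.
Later of the two: 3 August 2002.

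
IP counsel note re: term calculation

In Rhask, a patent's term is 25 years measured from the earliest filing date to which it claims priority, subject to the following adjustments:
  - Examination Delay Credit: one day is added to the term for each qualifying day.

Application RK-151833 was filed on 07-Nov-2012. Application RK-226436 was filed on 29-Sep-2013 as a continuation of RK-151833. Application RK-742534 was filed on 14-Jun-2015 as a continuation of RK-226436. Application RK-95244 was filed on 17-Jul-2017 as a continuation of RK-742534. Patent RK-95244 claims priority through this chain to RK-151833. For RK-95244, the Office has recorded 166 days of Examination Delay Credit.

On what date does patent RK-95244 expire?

Earliest priority filing: 7 November 2012.
Base term: 7 November 2012 + 25 years → 7 November 2037.
Examination Delay Credit: +166 days → 22 April 2038.

2038-04-22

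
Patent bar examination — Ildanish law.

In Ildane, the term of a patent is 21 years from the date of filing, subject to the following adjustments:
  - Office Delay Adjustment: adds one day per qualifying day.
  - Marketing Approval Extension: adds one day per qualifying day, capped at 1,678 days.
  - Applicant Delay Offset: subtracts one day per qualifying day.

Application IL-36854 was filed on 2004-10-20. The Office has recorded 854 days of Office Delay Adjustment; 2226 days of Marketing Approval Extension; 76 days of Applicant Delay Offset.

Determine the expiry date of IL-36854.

Base term: filing date + 21 years → 20 October 2025.
Office Delay Adjustment: +854 days → 21 February 2028.
Marketing Approval Extension: 2226 days claimed exceeds the 1678-day cap, so +1678 days → 25 September 2032.
Applicant Delay Offset: −76 days → 11 July 2032.

July 11, 2032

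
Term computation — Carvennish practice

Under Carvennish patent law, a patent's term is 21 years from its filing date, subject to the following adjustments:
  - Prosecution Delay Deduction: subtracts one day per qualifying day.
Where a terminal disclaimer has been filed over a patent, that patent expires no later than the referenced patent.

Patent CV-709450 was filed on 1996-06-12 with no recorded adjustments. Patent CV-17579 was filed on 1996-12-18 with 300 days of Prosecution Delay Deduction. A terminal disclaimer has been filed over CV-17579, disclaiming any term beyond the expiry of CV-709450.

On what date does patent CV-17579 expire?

February 21, 2017

Natural term of CV-17579:
  Base: filing + 21 years → 18 December 2017.
  Prosecution Delay Deduction: −300 days → 21 February 2017.
Expiry of referenced patent CV-709450:
  Base: filing + 21 years → 12 June 2017.
Terminal disclaimer: CV-17579 expires on the earlier of 21 February 2017 and 12 June 2017.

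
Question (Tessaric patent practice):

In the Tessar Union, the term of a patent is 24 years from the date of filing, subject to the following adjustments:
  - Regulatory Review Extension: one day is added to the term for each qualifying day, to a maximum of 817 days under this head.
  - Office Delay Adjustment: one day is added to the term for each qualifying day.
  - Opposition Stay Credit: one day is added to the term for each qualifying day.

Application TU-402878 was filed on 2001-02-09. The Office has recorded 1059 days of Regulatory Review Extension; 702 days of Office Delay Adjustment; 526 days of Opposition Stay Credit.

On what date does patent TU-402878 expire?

2030-09-16

Base term: filing date + 24 years → 9 February 2025.
Regulatory Review Extension: 1059 days claimed exceeds the 817-day cap, so +817 days → 7 May 2027.
Office Delay Adjustment: +702 days → 8 April 2029.
Opposition Stay Credit: +526 days → 16 September 2030.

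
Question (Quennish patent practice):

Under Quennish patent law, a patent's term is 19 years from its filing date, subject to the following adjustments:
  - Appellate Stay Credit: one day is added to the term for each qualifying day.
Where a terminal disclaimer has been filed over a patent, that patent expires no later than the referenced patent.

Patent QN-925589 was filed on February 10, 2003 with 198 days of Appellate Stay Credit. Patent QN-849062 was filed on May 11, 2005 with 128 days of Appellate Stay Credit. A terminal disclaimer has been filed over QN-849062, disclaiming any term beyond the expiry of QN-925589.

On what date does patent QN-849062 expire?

August 27, 2022

Natural term of QN-849062:
  Base: filing + 19 years → 11 May 2024.
  Appellate Stay Credit: +128 days → 16 September 2024.
Expiry of referenced patent QN-925589:
  Base: filing + 19 years → 10 February 2022.
  Appellate Stay Credit: +198 days → 27 August 2022.
Terminal disclaimer: QN-849062 expires on the earlier of 16 September 2024 and 27 August 2022.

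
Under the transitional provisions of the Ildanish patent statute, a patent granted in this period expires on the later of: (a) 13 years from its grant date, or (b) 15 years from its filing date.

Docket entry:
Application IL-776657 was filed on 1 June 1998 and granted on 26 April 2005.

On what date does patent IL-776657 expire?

2018-04-26

(a) grant + 13 years → 26 April 2018.
(b) filing + 15 years → 1 June 2013.
Later of the two: 26 April 2018.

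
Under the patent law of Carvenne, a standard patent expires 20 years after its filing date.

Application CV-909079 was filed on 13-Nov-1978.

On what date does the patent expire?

Filing date + 20 years → 13 November 1998.

November 13, 1998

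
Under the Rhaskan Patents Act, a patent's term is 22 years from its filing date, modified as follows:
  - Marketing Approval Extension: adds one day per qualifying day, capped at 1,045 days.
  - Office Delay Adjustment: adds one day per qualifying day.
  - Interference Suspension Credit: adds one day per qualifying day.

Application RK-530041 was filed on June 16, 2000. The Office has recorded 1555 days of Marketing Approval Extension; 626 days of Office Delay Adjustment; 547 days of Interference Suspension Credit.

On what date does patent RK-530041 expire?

2028-07-12

Base term: filing date + 22 years → 16 June 2022.
Marketing Approval Extension: 1555 days claimed exceeds the 1045-day cap, so +1045 days → 26 April 2025.
Office Delay Adjustment: +626 days → 12 January 2027.
Interference Suspension Credit: +547 days → 12 July 2028.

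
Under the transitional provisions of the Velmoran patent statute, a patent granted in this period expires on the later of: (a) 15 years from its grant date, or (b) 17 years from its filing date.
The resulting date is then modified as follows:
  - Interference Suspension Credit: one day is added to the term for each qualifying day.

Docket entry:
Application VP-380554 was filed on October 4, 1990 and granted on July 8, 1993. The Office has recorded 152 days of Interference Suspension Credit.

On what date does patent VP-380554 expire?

(a) grant + 15 years → 8 July 2008.
(b) filing + 17 years → 4 October 2007.
Later of the two: 8 July 2008.
Interference Suspension Credit: +152 days → 7 December 2008.

2008-12-07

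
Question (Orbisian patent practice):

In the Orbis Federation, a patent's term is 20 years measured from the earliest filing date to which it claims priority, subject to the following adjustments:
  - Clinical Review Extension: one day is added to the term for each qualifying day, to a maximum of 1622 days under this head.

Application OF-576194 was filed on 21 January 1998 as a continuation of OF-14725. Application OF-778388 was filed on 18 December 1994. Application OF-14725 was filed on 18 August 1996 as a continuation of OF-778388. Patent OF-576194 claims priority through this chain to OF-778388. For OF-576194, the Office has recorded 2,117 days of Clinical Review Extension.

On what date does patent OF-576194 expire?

Earliest priority filing: 18 December 1994.
Base term: 18 December 1994 + 20 years → 18 December 2014.
Clinical Review Extension: 2117 days claimed exceeds the 1622-day cap, so +1622 days → 28 May 2019.

2019-05-28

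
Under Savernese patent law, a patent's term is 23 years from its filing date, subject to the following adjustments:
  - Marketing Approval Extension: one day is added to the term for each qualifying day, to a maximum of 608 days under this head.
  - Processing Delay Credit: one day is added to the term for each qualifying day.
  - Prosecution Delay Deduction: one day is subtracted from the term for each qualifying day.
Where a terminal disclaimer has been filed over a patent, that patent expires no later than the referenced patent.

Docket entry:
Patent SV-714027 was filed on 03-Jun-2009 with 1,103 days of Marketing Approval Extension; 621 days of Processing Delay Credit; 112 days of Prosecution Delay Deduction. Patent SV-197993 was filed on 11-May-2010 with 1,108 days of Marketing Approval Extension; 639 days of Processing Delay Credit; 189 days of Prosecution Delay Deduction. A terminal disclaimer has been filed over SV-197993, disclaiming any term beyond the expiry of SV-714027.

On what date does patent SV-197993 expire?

2035-06-25

Natural term of SV-197993:
  Base: filing + 23 years → 11 May 2033.
  Marketing Approval Extension: 1108 days claimed exceeds the 608-day cap, so +608 days → 9 January 2035.
  Processing Delay Credit: +639 days → 9 October 2036.
  Prosecution Delay Deduction: −189 days → 3 April 2036.
Expiry of referenced patent SV-714027:
  Base: filing + 23 years → 3 June 2032.
  Marketing Approval Extension: 1103 days claimed exceeds the 608-day cap, so +608 days → 1 February 2034.
  Processing Delay Credit: +621 days → 15 October 2035.
  Prosecution Delay Deduction: −112 days → 25 June 2035.
Terminal disclaimer: SV-197993 expires on the earlier of 3 April 2036 and 25 June 2035.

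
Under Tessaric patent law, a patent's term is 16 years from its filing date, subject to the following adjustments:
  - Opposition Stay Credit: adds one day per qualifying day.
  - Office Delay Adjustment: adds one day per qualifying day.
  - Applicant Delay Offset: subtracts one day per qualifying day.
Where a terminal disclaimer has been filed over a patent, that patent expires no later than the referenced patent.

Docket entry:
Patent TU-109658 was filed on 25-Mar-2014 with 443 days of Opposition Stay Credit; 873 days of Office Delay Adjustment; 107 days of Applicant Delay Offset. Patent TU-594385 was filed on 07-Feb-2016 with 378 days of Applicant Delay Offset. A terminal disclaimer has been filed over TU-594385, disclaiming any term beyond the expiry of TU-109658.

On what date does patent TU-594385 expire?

Natural term of TU-594385:
  Base: filing + 16 years → 7 February 2032.
  Applicant Delay Offset: −378 days → 25 January 2031.
Expiry of referenced patent TU-109658:
  Base: filing + 16 years → 25 March 2030.
  Opposition Stay Credit: +443 days → 11 June 2031.
  Office Delay Adjustment: +873 days → 31 October 2033.
  Applicant Delay Offset: −107 days → 16 July 2033.
Terminal disclaimer: TU-594385 expires on the earlier of 25 January 2031 and 16 July 2033.

2031-01-25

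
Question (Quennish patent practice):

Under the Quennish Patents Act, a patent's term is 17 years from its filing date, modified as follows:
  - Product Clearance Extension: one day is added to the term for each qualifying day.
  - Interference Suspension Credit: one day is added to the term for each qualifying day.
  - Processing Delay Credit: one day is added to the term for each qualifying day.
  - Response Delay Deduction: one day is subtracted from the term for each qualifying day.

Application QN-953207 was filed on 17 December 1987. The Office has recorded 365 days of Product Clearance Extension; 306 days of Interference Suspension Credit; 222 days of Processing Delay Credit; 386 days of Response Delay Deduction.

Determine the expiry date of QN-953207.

2006-05-08

Base term: filing date + 17 years → 17 December 2004.
Product Clearance Extension: +365 days → 17 December 2005.
Interference Suspension Credit: +306 days → 19 October 2006.
Processing Delay Credit: +222 days → 29 May 2007.
Response Delay Deduction: −386 days → 8 May 2006.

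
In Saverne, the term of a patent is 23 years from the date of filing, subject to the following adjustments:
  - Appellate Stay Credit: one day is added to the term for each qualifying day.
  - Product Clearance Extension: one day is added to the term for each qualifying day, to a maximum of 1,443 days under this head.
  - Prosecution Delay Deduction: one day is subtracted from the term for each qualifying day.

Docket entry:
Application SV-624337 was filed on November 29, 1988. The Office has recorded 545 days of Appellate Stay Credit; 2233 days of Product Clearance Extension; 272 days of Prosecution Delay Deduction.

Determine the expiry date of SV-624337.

Base term: filing date + 23 years → 29 November 2011.
Appellate Stay Credit: +545 days → 27 May 2013.
Product Clearance Extension: 2233 days claimed exceeds the 1443-day cap, so +1443 days → 9 May 2017.
Prosecution Delay Deduction: −272 days → 10 August 2016.

2016-08-10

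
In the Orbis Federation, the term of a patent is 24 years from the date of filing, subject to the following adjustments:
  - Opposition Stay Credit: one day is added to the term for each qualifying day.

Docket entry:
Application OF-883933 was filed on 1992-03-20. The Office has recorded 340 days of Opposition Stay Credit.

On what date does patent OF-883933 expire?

2017-02-23

Base term: filing date + 24 years → 20 March 2016.
Opposition Stay Credit: +340 days → 23 February 2017.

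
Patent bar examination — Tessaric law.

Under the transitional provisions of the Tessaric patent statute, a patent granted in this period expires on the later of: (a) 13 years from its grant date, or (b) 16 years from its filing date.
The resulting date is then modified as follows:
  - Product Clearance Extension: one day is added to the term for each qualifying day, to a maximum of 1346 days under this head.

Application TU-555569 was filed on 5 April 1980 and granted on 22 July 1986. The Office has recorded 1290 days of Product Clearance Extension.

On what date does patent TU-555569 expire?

2003-02-01

(a) grant + 13 years → 22 July 1999.
(b) filing + 16 years → 5 April 1996.
Later of the two: 22 July 1999.
Product Clearance Extension: 1290 days (within the 1346-day cap) → +1290 days → 1 February 2003.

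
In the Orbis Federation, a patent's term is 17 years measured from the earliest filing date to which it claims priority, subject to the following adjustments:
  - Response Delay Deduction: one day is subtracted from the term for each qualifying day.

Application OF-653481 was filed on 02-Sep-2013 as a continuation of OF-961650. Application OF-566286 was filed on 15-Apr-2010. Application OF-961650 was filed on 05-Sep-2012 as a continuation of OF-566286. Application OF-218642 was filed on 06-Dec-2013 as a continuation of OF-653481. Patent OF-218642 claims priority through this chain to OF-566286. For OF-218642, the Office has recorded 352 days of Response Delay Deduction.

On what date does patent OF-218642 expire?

Earliest priority filing: 15 April 2010.
Base term: 15 April 2010 + 17 years → 15 April 2027.
Response Delay Deduction: −352 days → 28 April 2026.

2026-04-28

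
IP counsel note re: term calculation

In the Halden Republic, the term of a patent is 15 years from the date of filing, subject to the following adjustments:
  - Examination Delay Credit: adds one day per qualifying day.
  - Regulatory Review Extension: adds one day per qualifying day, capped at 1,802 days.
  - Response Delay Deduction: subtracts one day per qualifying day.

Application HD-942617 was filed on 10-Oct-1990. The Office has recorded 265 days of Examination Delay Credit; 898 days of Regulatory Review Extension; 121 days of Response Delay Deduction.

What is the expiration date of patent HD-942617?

August 17, 2008

Base term: filing date + 15 years → 10 October 2005.
Examination Delay Credit: +265 days → 2 July 2006.
Regulatory Review Extension: 898 days (within the 1802-day cap) → +898 days → 16 December 2008.
Response Delay Deduction: −121 days → 17 August 2008.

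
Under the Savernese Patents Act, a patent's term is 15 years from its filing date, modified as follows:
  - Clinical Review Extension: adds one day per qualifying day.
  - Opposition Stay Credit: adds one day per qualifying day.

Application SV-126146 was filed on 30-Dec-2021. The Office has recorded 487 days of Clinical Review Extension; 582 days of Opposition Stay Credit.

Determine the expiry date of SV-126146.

December 4, 2039

Base term: filing date + 15 years → 30 December 2036.
Clinical Review Extension: +487 days → 1 May 2038.
Opposition Stay Credit: +582 days → 4 December 2039.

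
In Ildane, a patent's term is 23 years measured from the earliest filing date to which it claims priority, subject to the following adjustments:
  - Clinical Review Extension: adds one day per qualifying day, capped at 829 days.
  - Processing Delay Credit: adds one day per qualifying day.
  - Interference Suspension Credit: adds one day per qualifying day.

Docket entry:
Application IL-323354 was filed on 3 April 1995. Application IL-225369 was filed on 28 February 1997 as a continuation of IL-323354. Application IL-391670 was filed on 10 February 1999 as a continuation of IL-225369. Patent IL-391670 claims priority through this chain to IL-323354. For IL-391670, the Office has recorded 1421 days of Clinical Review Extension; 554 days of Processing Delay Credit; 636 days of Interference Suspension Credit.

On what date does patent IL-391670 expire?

2023-10-13

Earliest priority filing: 3 April 1995.
Base term: 3 April 1995 + 23 years → 3 April 2018.
Clinical Review Extension: 1421 days claimed exceeds the 829-day cap, so +829 days → 10 July 2020.
Processing Delay Credit: +554 days → 15 January 2022.
Interference Suspension Credit: +636 days → 13 October 2023.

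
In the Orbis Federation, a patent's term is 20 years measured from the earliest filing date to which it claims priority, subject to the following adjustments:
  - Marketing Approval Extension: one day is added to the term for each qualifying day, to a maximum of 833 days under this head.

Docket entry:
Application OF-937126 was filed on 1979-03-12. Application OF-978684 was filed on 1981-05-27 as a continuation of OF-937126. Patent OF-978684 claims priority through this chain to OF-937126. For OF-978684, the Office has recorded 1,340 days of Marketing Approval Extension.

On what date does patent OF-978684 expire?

Earliest priority filing: 12 March 1979.
Base term: 12 March 1979 + 20 years → 12 March 1999.
Marketing Approval Extension: 1340 days claimed exceeds the 833-day cap, so +833 days → 22 June 2001.

June 22, 2001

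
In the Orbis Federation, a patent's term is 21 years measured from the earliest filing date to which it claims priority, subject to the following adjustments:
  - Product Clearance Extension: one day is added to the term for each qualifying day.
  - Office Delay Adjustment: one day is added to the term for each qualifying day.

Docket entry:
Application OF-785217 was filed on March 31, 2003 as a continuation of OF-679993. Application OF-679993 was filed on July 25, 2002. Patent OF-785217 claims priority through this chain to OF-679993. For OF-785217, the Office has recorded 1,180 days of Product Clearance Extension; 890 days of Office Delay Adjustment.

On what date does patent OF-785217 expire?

March 25, 2029

Earliest priority filing: 25 July 2002.
Base term: 25 July 2002 + 21 years → 25 July 2023.
Product Clearance Extension: +1180 days → 17 October 2026.
Office Delay Adjustment: +890 days → 25 March 2029.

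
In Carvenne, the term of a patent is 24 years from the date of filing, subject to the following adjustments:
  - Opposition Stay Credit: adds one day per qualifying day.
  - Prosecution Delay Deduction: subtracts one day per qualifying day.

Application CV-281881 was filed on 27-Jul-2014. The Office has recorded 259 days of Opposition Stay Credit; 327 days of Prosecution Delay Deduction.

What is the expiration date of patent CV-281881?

May 20, 2038

Base term: filing date + 24 years → 27 July 2038.
Opposition Stay Credit: +259 days → 12 April 2039.
Prosecution Delay Deduction: −327 days → 20 May 2038.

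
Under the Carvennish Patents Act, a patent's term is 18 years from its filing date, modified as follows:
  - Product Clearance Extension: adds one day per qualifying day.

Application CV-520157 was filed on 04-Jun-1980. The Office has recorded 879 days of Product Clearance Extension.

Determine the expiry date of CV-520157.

October 30, 2000

Base term: filing date + 18 years → 4 June 1998.
Product Clearance Extension: +879 days → 30 October 2000.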